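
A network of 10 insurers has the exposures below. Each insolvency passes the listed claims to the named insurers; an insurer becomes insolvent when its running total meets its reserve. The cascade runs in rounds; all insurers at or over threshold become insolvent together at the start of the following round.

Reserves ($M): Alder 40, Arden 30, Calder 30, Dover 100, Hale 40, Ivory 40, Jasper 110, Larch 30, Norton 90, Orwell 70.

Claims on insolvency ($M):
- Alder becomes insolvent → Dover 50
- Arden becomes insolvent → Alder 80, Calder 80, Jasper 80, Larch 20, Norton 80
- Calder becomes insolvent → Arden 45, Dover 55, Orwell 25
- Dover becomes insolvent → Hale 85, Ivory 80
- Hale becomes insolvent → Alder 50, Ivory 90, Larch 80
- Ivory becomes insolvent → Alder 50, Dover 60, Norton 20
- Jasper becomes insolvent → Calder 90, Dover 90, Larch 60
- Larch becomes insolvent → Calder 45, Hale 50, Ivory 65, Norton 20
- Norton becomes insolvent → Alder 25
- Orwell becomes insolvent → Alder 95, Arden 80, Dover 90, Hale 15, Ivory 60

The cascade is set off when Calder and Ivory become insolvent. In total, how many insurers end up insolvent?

8

Round 1 — Calder, Ivory become insolvent (initial).
  Alder: +50 → 50 ≥ 40
  Arden: +45 → 45 ≥ 30
  Dover: +55+60 → 115 ≥ 100
  Norton: +20 → 20 < 90
  Orwell: +25 → 25 < 70
Round 2 — Alder, Arden, Dover become insolvent.
  Hale: +85 → 85 ≥ 40
  Jasper: +80 → 80 < 110
  Larch: +20 → 20 < 30
  Norton: +80 → 100 ≥ 90
Round 3 — Hale, Norton become insolvent.
  Larch: +80 → 100 ≥ 30
Round 4 — Larch becomes insolvent.
No further insolvencies.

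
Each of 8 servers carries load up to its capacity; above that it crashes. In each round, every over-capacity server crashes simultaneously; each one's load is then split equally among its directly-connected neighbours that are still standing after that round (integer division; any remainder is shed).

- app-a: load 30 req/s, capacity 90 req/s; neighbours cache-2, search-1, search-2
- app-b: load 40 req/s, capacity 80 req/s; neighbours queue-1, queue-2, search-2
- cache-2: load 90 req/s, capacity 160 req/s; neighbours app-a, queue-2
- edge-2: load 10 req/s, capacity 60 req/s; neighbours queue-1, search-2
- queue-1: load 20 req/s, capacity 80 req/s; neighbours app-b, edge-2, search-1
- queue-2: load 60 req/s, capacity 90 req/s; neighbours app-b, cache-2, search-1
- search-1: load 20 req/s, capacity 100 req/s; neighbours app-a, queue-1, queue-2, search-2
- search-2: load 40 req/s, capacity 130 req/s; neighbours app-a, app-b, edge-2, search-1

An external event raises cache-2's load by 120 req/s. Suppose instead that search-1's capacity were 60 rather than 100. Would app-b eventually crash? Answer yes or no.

yes

With search-1's capacity at 60:
Round 1 — cache-2 at 210 > 160. cache-2 crashes.
  cache-2 sheds 210 req/s to app-a, queue-2: 105 each.
    app-a: 30+105 = 135 > 90
    queue-2: 60+105 = 165 > 90
Round 2 — app-a, queue-2 crash.
  app-a sheds 135 req/s to search-1, search-2: 67 each (1 lost).
    search-1: 20+67 = 87 > 60
    search-2: 40+67 = 107 ≤ 130
  queue-2 sheds 165 req/s to app-b, search-1: 82 each (1 lost).
    app-b: 40+82 = 122 > 80
    search-1: 87+82 = 169 > 60
Round 3 — app-b, search-1 crash.
  app-b sheds 122 req/s to queue-1, search-2: 61 each.
    queue-1: 20+61 = 81 > 80
    search-2: 107+61 = 168 > 130
  search-1 sheds 169 req/s to queue-1, search-2: 84 each (1 lost).
    queue-1: 81+84 = 165 > 80
    search-2: 168+84 = 252 > 130
Round 4 — queue-1, search-2 crash.
  queue-1 sheds 165 req/s to edge-2: 165 each.
    edge-2: 10+165 = 175 > 60
  search-2 sheds 252 req/s to edge-2: 252 each.
    edge-2: 175+252 = 427 > 60
Round 5 — edge-2 crashes.
  edge-2 sheds 427 req/s: no online neighbours, lost.
No further crashes.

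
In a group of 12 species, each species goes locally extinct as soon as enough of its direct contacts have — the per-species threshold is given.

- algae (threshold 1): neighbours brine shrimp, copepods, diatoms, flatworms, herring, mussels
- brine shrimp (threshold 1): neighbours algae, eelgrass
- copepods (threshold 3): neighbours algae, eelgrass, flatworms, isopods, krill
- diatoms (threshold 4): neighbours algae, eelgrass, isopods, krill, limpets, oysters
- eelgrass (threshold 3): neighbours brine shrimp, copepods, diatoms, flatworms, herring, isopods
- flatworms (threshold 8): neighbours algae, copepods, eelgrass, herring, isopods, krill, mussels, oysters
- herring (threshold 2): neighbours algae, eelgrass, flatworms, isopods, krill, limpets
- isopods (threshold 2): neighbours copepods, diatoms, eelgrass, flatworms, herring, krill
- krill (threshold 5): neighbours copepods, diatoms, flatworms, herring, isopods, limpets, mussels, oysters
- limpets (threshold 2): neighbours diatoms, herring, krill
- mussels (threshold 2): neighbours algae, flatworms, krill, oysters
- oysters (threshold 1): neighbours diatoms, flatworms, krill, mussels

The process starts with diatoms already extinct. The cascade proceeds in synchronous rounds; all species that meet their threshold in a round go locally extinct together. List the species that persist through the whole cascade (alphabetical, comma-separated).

copepods, eelgrass, flatworms, herring, isopods, krill, limpets

Round 1 — diatoms goes locally extinct (initial).
Round 2 — checking thresholds:
  algae: 1 of 6 neighbours ≥ 1, goes locally extinct.
  eelgrass: 1 of 6 neighbours < 3, below threshold.
  isopods: 1 of 6 neighbours < 2, below threshold.
  krill: 1 of 8 neighbours < 5, below threshold.
  limpets: 1 of 3 neighbours < 2, below threshold.
  oysters: 1 of 4 neighbours ≥ 1, goes locally extinct.
Round 3 — checking thresholds:
  brine shrimp: 1 of 2 neighbours ≥ 1, goes locally extinct.
  copepods: 1 of 5 neighbours < 3, below threshold.
  eelgrass: 1 of 6 neighbours < 3, below threshold.
  flatworms: 2 of 8 neighbours < 8, below threshold.
  herring: 1 of 6 neighbours < 2, below threshold.
  isopods: 1 of 6 neighbours < 2, below threshold.
  krill: 2 of 8 neighbours < 5, below threshold.
  limpets: 1 of 3 neighbours < 2, below threshold.
  mussels: 2 of 4 neighbours ≥ 2, goes locally extinct.
Round 4 — no new extinctions; cascade stops.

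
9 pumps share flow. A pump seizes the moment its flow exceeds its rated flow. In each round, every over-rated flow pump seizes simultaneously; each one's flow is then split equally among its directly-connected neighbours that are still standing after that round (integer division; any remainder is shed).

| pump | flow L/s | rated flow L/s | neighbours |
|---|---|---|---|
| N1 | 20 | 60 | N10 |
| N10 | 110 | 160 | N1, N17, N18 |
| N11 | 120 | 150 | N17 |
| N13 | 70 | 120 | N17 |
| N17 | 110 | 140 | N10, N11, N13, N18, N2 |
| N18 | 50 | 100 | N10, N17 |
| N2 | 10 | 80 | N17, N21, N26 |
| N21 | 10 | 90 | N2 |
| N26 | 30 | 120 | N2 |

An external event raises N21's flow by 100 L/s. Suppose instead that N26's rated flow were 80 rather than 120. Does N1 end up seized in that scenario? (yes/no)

With N26's rated flow at 80:
Round 1 — N21 at 110 > 90. N21 seizes.
  N21 sheds 110 L/s to N2: 110 each.
    N2: 10+110 = 120 > 80
Round 2 — N2 seizes.
  N2 sheds 120 L/s to N17, N26: 60 each.
    N17: 110+60 = 170 > 140
    N26: 30+60 = 90 > 80
Round 3 — N17, N26 seize.
  N17 sheds 170 L/s to N10, N11, N13, N18: 42 each (2 lost).
    N10: 110+42 = 152 ≤ 160
    N11: 120+42 = 162 > 150
    N13: 70+42 = 112 ≤ 120
    N18: 50+42 = 92 ≤ 100
  N26 sheds 90 L/s: no online neighbours, lost.
Round 4 — N11 seizes.
  N11 sheds 162 L/s: no online neighbours, lost.
No further seizures.

no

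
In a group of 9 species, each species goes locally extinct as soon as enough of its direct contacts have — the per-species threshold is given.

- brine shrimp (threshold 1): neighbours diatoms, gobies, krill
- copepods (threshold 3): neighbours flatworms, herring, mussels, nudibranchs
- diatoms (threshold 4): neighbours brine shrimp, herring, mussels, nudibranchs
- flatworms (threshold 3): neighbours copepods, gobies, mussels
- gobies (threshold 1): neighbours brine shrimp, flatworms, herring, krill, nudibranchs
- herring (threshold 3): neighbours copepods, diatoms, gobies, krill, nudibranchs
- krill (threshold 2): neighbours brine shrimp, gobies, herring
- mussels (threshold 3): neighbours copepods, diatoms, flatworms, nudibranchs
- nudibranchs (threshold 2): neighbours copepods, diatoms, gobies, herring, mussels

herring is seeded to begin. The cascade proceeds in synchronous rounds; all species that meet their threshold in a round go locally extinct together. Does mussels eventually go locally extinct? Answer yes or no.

no

Round 1 — herring goes locally extinct (initial).
Round 2 — checking thresholds:
  copepods: 1 of 4 neighbours < 3, not yet.
  diatoms: 1 of 4 neighbours < 4, not yet.
  gobies: 1 of 5 neighbours ≥ 1, goes locally extinct.
  krill: 1 of 3 neighbours < 2, not yet.
  nudibranchs: 1 of 5 neighbours < 2, not yet.
Round 3 — checking thresholds:
  brine shrimp: 1 of 3 neighbours ≥ 1, goes locally extinct.
  copepods: 1 of 4 neighbours < 3, not yet.
  diatoms: 1 of 4 neighbours < 4, not yet.
  flatworms: 1 of 3 neighbours < 3, not yet.
  krill: 2 of 3 neighbours ≥ 2, goes locally extinct.
  nudibranchs: 2 of 5 neighbours ≥ 2, goes locally extinct.
Round 4 — no new extinctions; cascade stops.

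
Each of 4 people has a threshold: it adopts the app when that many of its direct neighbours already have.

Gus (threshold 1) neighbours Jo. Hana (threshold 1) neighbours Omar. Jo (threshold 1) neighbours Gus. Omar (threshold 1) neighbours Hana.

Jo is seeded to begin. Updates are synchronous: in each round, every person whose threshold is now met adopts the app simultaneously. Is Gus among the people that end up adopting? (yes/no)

yes

Round 1 — Jo adopts the app (initial).
Round 2 — checking thresholds:
  Gus: 1 of 1 neighbours ≥ 1, adopts the app.
Round 3 — no new adoptions; cascade stops.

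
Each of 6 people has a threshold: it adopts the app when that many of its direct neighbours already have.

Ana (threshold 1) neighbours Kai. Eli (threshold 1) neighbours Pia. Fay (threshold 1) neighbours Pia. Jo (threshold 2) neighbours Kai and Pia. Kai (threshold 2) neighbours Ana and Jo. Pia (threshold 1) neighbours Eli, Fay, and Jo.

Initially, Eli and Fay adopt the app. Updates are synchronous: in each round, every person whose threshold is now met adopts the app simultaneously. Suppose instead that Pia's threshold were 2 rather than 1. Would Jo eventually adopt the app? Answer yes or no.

no

With Pia's threshold at 2:
Round 1 — Eli, Fay adopt the app (initial).
Round 2 — checking thresholds:
  Pia: 2 of 3 neighbours ≥ 2, adopts the app.
Round 3 — no new adoptions; cascade stops.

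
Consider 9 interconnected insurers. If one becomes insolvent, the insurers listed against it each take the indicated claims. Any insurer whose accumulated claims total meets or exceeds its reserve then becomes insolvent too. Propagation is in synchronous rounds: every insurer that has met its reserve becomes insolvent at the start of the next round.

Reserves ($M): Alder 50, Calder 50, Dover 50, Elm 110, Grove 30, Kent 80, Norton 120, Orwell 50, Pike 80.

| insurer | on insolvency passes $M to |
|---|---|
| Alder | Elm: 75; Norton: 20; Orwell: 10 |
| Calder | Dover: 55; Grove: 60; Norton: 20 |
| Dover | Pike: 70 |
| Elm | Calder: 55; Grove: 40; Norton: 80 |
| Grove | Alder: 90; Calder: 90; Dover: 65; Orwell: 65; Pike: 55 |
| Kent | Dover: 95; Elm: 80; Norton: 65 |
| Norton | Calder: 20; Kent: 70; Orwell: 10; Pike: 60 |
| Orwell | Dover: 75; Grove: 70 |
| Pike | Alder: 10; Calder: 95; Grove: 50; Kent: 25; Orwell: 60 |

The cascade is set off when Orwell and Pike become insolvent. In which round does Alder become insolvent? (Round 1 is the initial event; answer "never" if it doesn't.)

3

Round 1 — Orwell, Pike become insolvent (initial).
  Alder: +10 → 10 < 50
  Calder: +95 → 95 ≥ 50
  Dover: +75 → 75 ≥ 50
  Grove: +70+50 → 120 ≥ 30
  Kent: +25 → 25 < 80
Round 2 — Calder, Dover, Grove become insolvent.
  Alder: +90 → 100 ≥ 50
  Norton: +20 → 20 < 120
Round 3 — Alder becomes insolvent.
  Elm: +75 → 75 < 110
  Norton: +20 → 40 < 120
No further insolvencies.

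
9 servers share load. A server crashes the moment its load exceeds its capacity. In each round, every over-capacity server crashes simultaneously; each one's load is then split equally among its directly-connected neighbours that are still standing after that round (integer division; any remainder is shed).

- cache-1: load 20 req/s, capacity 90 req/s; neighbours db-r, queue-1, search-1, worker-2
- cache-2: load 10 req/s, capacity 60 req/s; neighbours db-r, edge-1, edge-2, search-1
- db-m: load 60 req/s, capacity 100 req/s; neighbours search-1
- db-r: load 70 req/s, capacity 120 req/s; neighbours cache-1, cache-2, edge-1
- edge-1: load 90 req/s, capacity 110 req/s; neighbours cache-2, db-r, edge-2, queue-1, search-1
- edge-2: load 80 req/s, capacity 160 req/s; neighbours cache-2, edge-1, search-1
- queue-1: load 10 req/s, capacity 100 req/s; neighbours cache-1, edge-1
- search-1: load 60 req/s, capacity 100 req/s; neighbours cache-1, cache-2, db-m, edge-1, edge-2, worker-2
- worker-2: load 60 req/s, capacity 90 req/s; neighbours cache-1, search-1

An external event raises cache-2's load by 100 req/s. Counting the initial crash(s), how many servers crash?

Round 1 — cache-2 at 110 > 60. cache-2 crashes.
  cache-2 sheds 110 req/s to db-r, edge-1, edge-2, search-1: 27 each (2 lost).
    db-r: 70+27 = 97 ≤ 120
    edge-1: 90+27 = 117 > 110
    edge-2: 80+27 = 107 ≤ 160
    search-1: 60+27 = 87 ≤ 100
Round 2 — edge-1 crashes.
  edge-1 sheds 117 req/s to db-r, edge-2, queue-1, search-1: 29 each (1 lost).
    db-r: 97+29 = 126 > 120
    edge-2: 107+29 = 136 ≤ 160
    queue-1: 10+29 = 39 ≤ 100
    search-1: 87+29 = 116 > 100
Round 3 — db-r, search-1 crash.
  db-r sheds 126 req/s to cache-1: 126 each.
    cache-1: 20+126 = 146 > 90
  search-1 sheds 116 req/s to cache-1, db-m, edge-2, worker-2: 29 each.
    cache-1: 146+29 = 175 > 90
    db-m: 60+29 = 89 ≤ 100
    edge-2: 136+29 = 165 > 160
    worker-2: 60+29 = 89 ≤ 90
Round 4 — cache-1, edge-2 crash.
  cache-1 sheds 175 req/s to queue-1, worker-2: 87 each (1 lost).
    queue-1: 39+87 = 126 > 100
    worker-2: 89+87 = 176 > 90
  edge-2 sheds 165 req/s: no online neighbours, lost.
Round 5 — queue-1, worker-2 crash.
  queue-1 sheds 126 req/s: no online neighbours, lost.
  worker-2 sheds 176 req/s: no online neighbours, lost.
No further crashes.

8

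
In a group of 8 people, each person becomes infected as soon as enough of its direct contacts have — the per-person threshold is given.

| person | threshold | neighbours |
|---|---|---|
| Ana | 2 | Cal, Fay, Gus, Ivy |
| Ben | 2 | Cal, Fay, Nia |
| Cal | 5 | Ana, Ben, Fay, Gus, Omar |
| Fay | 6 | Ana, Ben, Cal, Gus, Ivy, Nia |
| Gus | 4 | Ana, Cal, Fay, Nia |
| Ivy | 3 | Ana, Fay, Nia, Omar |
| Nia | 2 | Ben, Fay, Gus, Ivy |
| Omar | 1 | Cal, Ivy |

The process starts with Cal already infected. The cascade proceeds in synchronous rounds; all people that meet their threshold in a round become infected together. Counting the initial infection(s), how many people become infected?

Round 1 — Cal becomes infected (initial).
Round 2 — checking thresholds:
  Ana: 1 of 4 neighbours < 2, holds.
  Ben: 1 of 3 neighbours < 2, holds.
  Fay: 1 of 6 neighbours < 6, holds.
  Gus: 1 of 4 neighbours < 4, holds.
  Omar: 1 of 2 neighbours ≥ 1, becomes infected.
Round 3 — no new infections; cascade stops.

2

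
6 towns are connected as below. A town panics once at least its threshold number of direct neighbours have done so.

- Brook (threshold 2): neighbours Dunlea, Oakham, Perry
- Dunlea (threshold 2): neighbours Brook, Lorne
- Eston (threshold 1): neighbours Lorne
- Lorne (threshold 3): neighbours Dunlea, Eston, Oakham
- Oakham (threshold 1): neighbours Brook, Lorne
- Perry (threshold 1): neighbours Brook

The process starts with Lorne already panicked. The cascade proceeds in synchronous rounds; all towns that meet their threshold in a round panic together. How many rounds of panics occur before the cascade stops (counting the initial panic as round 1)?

2

Round 1 — Lorne panics (initial).
Round 2 — checking thresholds:
  Dunlea: 1 of 2 neighbours < 2, holds.
  Eston: 1 of 1 neighbours ≥ 1, panics.
  Oakham: 1 of 2 neighbours ≥ 1, panics.
Round 3 — no new panics; cascade stops.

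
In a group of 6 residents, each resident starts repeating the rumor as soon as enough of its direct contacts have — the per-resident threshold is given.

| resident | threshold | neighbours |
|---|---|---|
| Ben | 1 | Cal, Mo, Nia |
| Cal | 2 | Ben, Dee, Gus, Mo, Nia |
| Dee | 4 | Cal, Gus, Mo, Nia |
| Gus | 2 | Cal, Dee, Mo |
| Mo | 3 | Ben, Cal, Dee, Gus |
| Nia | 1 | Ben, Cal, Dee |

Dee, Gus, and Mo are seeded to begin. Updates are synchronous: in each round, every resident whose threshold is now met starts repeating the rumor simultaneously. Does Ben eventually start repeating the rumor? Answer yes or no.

Round 1 — Dee, Gus, Mo start repeating the rumor (initial).
Round 2 — checking thresholds:
  Ben: 1 of 3 neighbours ≥ 1, starts repeating the rumor.
  Cal: 3 of 5 neighbours ≥ 2, starts repeating the rumor.
  Nia: 1 of 3 neighbours ≥ 1, starts repeating the rumor.
Round 3 — no new spreads; cascade stops.

yes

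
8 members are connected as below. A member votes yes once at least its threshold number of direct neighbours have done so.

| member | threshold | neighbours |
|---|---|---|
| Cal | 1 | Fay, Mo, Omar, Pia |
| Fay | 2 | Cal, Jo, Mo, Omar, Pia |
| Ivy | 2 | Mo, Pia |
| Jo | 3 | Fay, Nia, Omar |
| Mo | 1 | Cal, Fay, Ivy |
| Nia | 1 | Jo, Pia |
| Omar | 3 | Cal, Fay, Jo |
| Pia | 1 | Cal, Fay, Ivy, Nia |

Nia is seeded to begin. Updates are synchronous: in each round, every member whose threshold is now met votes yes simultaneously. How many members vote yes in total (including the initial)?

Round 1 — Nia votes yes (initial).
Round 2 — checking thresholds:
  Jo: 1 of 3 neighbours < 3, holds.
  Pia: 1 of 4 neighbours ≥ 1, votes yes.
Round 3 — checking thresholds:
  Cal: 1 of 4 neighbours ≥ 1, votes yes.
  Fay: 1 of 5 neighbours < 2, holds.
  Ivy: 1 of 2 neighbours < 2, holds.
  Jo: 1 of 3 neighbours < 3, holds.
Round 4 — checking thresholds:
  Fay: 2 of 5 neighbours ≥ 2, votes yes.
  Ivy: 1 of 2 neighbours < 2, holds.
  Jo: 1 of 3 neighbours < 3, holds.
  Mo: 1 of 3 neighbours ≥ 1, votes yes.
  Omar: 1 of 3 neighbours < 3, holds.
Round 5 — checking thresholds:
  Ivy: 2 of 2 neighbours ≥ 2, votes yes.
  Jo: 2 of 3 neighbours < 3, holds.
  Omar: 2 of 3 neighbours < 3, holds.
Round 6 — no new yes votes; cascade stops.

6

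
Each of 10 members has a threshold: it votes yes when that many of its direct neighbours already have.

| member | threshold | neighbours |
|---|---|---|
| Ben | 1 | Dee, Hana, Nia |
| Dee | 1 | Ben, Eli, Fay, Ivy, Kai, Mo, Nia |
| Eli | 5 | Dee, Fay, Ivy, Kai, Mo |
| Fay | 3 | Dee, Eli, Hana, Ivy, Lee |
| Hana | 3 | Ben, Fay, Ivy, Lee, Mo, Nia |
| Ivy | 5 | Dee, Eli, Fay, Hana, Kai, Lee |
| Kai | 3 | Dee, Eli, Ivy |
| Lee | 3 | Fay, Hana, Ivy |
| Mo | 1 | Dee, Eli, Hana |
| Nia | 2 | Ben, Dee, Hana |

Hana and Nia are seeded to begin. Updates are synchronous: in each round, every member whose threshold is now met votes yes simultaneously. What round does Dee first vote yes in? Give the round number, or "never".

Round 1 — Hana, Nia vote yes (initial).
Round 2 — checking thresholds:
  Ben: 2 of 3 neighbours ≥ 1, votes yes.
  Dee: 1 of 7 neighbours ≥ 1, votes yes.
  Fay: 1 of 5 neighbours < 3, not yet.
  Ivy: 1 of 6 neighbours < 5, not yet.
  Lee: 1 of 3 neighbours < 3, not yet.
  Mo: 1 of 3 neighbours ≥ 1, votes yes.
Round 3 — no new yes votes; cascade stops.

2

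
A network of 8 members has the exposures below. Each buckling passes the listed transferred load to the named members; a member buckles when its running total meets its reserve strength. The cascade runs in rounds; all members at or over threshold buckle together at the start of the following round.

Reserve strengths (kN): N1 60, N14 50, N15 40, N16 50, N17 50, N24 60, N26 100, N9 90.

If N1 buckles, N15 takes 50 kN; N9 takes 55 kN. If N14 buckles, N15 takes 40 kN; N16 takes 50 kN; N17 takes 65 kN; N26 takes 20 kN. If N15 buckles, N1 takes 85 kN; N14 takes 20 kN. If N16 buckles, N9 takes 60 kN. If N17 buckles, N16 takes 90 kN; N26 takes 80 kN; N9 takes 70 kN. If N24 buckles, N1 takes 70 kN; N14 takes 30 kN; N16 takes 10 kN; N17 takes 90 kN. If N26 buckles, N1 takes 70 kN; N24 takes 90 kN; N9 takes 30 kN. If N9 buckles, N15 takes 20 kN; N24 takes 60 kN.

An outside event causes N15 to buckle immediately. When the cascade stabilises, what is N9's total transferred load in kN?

55

Round 1 — N15 buckles (initial).
  N1: +85 → 85 ≥ 60
  N14: +20 → 20 < 50
Round 2 — N1 buckles.
  N9: +55 → 55 < 90
No further bucklings.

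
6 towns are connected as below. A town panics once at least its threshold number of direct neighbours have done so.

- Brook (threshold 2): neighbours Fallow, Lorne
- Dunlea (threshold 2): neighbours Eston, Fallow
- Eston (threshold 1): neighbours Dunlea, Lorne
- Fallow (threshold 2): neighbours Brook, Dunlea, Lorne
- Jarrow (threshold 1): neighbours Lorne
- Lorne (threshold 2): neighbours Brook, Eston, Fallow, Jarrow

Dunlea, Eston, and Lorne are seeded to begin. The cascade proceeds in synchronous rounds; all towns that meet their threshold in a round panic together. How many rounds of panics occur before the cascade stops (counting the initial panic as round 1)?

3

Round 1 — Dunlea, Eston, Lorne panic (initial).
Round 2 — checking thresholds:
  Brook: 1 of 2 neighbours < 2, holds.
  Fallow: 2 of 3 neighbours ≥ 2, panics.
  Jarrow: 1 of 1 neighbours ≥ 1, panics.
Round 3 — checking thresholds:
  Brook: 2 of 2 neighbours ≥ 2, panics.
Round 4 — no new panics; cascade stops.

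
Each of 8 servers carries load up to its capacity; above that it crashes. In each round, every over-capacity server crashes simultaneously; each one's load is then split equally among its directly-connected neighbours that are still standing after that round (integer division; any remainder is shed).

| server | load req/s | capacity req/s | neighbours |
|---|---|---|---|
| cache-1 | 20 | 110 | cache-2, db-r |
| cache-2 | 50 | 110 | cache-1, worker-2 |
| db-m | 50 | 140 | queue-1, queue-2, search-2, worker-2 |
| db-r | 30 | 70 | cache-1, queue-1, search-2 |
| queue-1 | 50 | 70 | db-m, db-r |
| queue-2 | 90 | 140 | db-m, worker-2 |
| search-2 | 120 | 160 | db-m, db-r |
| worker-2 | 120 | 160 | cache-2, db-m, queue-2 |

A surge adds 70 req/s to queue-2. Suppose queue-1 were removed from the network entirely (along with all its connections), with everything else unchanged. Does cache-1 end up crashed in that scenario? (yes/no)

With queue-1 removed:
Round 1 — queue-2 at 160 > 140. queue-2 crashes.
  queue-2 sheds 160 req/s to db-m, worker-2: 80 each.
    db-m: 50+80 = 130 ≤ 140
    worker-2: 120+80 = 200 > 160
Round 2 — worker-2 crashes.
  worker-2 sheds 200 req/s to cache-2, db-m: 100 each.
    cache-2: 50+100 = 150 > 110
    db-m: 130+100 = 230 > 140
Round 3 — cache-2, db-m crash.
  cache-2 sheds 150 req/s to cache-1: 150 each.
    cache-1: 20+150 = 170 > 110
  db-m sheds 230 req/s to search-2: 230 each.
    search-2: 120+230 = 350 > 160
Round 4 — cache-1, search-2 crash.
  cache-1 sheds 170 req/s to db-r: 170 each.
    db-r: 30+170 = 200 > 70
  search-2 sheds 350 req/s to db-r: 350 each.
    db-r: 200+350 = 550 > 70
Round 5 — db-r crashes.
  db-r sheds 550 req/s: no online neighbours, lost.
No further crashes.

yes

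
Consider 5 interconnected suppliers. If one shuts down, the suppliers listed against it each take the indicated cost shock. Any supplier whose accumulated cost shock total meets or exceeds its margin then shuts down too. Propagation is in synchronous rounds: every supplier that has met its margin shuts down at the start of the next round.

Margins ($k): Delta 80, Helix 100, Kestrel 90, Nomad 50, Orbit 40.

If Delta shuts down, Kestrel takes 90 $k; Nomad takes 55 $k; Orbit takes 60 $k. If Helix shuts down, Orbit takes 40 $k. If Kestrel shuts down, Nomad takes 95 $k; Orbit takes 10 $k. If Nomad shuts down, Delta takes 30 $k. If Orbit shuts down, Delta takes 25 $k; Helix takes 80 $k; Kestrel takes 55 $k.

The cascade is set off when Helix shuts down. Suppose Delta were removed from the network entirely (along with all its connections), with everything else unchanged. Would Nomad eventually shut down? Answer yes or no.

no

With Delta removed:
Round 1 — Helix shuts down (initial).
  Orbit: +40 → 40 ≥ 40
Round 2 — Orbit shuts down.
  Kestrel: +55 → 55 < 90
No further shutdowns.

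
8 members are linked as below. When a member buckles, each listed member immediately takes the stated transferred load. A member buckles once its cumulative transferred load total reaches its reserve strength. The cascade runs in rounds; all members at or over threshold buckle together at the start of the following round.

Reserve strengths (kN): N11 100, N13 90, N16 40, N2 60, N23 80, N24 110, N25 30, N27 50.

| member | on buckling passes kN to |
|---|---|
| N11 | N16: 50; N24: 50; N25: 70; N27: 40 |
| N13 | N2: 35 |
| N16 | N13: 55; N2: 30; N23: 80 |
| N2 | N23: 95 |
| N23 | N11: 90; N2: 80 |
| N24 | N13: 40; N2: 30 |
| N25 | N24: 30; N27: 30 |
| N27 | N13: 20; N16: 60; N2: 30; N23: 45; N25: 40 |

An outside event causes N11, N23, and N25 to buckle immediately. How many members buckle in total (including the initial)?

6

Round 1 — N11, N23, N25 buckle (initial).
  N16: +50 → 50 ≥ 40
  N2: +80 → 80 ≥ 60
  N24: +50+30 → 80 < 110
  N27: +40+30 → 70 ≥ 50
Round 2 — N16, N2, N27 buckle.
  N13: +55+20 → 75 < 90
No further bucklings.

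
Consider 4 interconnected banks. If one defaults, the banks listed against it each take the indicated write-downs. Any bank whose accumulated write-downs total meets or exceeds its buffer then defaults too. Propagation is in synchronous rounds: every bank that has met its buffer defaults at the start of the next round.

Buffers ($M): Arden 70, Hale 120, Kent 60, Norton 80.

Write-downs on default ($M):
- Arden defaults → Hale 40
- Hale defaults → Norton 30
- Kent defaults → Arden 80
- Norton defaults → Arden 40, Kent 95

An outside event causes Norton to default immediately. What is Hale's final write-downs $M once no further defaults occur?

Round 1 — Norton defaults (initial).
  Arden: +40 → 40 < 70
  Kent: +95 → 95 ≥ 60
Round 2 — Kent defaults.
  Arden: +80 → 120 ≥ 70
Round 3 — Arden defaults.
  Hale: +40 → 40 < 120
No further defaults.

40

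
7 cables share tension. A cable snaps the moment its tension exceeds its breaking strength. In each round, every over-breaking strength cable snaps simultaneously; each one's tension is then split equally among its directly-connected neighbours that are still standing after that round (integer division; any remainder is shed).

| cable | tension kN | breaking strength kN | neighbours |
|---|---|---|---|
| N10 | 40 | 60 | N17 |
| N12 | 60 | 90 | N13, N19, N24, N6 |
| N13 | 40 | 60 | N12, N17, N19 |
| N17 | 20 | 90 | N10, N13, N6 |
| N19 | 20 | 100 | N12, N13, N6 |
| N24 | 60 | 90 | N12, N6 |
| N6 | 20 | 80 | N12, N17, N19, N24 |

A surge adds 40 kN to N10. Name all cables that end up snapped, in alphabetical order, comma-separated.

Round 1 — N10 at 80 > 60. N10 snaps.
  N10 sheds 80 kN to N17: 80 each.
    N17: 20+80 = 100 > 90
Round 2 — N17 snaps.
  N17 sheds 100 kN to N13, N6: 50 each.
    N13: 40+50 = 90 > 60
    N6: 20+50 = 70 ≤ 80
Round 3 — N13 snaps.
  N13 sheds 90 kN to N12, N19: 45 each.
    N12: 60+45 = 105 > 90
    N19: 20+45 = 65 ≤ 100
Round 4 — N12 snaps.
  N12 sheds 105 kN to N19, N24, N6: 35 each.
    N19: 65+35 = 100 ≤ 100
    N24: 60+35 = 95 > 90
    N6: 70+35 = 105 > 80
Round 5 — N24, N6 snap.
  N24 sheds 95 kN: no online neighbours, lost.
  N6 sheds 105 kN to N19: 105 each.
    N19: 100+105 = 205 > 100
Round 6 — N19 snaps.
  N19 sheds 205 kN: no online neighbours, lost.
No further breaks.

N10, N12, N13, N17, N19, N24, N6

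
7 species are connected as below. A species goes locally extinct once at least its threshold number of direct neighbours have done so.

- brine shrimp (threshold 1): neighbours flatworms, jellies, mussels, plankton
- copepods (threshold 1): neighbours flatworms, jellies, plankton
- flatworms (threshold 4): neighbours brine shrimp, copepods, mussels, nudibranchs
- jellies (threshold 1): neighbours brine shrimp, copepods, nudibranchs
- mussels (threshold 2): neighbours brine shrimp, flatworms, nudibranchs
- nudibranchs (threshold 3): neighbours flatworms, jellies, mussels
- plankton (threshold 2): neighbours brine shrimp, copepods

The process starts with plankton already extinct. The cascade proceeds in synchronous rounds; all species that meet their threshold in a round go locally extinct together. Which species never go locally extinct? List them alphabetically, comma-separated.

Round 1 — plankton goes locally extinct (initial).
Round 2 — checking thresholds:
  brine shrimp: 1 of 4 neighbours ≥ 1, goes locally extinct.
  copepods: 1 of 3 neighbours ≥ 1, goes locally extinct.
Round 3 — checking thresholds:
  flatworms: 2 of 4 neighbours < 4, not yet.
  jellies: 2 of 3 neighbours ≥ 1, goes locally extinct.
  mussels: 1 of 3 neighbours < 2, not yet.
Round 4 — no new extinctions; cascade stops.

flatworms, mussels, nudibranchs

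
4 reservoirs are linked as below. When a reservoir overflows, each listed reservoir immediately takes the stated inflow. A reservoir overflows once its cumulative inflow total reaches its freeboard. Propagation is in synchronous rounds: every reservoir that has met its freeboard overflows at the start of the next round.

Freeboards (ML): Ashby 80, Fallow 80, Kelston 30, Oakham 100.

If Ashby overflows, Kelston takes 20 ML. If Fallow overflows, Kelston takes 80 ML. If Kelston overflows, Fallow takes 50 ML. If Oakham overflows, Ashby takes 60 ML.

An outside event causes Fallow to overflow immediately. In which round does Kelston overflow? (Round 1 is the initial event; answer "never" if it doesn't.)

2

Round 1 — Fallow overflows (initial).
  Kelston: +80 → 80 ≥ 30
Round 2 — Kelston overflows.
No further overflows.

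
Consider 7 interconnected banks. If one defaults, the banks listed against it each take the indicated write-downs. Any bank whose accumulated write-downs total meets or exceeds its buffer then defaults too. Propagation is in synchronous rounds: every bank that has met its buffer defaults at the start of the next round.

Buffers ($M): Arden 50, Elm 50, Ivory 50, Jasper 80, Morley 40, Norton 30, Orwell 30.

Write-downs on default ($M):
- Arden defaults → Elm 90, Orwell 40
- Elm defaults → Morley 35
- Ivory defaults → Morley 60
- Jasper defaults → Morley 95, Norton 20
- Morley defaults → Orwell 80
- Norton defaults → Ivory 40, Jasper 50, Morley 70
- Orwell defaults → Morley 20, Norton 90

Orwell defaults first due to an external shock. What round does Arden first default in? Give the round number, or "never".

Round 1 — Orwell defaults (initial).
  Morley: +20 → 20 < 40
  Norton: +90 → 90 ≥ 30
Round 2 — Norton defaults.
  Ivory: +40 → 40 < 50
  Jasper: +50 → 50 < 80
  Morley: +70 → 90 ≥ 40
Round 3 — Morley defaults.
No further defaults.

never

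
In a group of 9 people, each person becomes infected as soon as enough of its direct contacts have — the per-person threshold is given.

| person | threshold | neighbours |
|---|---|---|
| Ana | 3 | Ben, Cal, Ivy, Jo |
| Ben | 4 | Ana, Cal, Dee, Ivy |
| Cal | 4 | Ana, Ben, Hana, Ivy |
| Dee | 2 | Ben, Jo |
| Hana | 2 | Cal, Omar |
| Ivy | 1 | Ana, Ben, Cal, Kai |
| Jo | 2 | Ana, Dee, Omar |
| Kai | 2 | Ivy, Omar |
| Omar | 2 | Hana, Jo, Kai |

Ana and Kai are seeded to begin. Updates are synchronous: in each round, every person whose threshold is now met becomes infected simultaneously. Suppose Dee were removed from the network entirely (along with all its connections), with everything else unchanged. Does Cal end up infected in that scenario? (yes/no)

no

With Dee removed:
Round 1 — Ana, Kai become infected (initial).
Round 2 — checking thresholds:
  Ben: 1 of 3 neighbours < 4, below threshold.
  Cal: 1 of 4 neighbours < 4, below threshold.
  Ivy: 2 of 4 neighbours ≥ 1, becomes infected.
  Jo: 1 of 2 neighbours < 2, below threshold.
  Omar: 1 of 3 neighbours < 2, below threshold.
Round 3 — no new infections; cascade stops.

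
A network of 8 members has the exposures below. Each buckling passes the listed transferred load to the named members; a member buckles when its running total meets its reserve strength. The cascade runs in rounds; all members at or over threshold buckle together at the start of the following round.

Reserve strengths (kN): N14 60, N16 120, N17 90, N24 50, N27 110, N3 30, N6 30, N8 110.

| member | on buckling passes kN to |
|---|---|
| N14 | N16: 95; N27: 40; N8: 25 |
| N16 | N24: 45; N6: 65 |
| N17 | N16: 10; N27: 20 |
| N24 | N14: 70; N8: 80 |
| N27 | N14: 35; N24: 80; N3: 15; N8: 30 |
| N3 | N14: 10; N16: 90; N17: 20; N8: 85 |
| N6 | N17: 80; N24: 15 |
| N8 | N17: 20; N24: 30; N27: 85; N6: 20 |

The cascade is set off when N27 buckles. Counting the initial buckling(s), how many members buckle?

Round 1 — N27 buckles (initial).
  N14: +35 → 35 < 60
  N24: +80 → 80 ≥ 50
  N3: +15 → 15 < 30
  N8: +30 → 30 < 110
Round 2 — N24 buckles.
  N14: +70 → 105 ≥ 60
  N8: +80 → 110 ≥ 110
Round 3 — N14, N8 buckle.
  N16: +95 → 95 < 120
  N17: +20 → 20 < 90
  N6: +20 → 20 < 30
No further bucklings.

4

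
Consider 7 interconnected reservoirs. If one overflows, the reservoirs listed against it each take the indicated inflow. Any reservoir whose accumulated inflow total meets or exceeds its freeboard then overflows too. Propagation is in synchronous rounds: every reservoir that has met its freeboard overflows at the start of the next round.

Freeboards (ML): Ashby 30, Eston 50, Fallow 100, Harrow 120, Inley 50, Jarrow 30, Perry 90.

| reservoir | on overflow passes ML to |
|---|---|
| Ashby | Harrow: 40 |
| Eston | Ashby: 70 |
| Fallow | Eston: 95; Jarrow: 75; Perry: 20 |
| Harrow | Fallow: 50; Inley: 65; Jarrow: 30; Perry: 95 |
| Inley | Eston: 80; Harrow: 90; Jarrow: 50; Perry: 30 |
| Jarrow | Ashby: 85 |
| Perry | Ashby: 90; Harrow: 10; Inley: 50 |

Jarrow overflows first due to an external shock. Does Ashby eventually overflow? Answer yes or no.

yes

Round 1 — Jarrow overflows (initial).
  Ashby: +85 → 85 ≥ 30
Round 2 — Ashby overflows.
  Harrow: +40 → 40 < 120
No further overflows.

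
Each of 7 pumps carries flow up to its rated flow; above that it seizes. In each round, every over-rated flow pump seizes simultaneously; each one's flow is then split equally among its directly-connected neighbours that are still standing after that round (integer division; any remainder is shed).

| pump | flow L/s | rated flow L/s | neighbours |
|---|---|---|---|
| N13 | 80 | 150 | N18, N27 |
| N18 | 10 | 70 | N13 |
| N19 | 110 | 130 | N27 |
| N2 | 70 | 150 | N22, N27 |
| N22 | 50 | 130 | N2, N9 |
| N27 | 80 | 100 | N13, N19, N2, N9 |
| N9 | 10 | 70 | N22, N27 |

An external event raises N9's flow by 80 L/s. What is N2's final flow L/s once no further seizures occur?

Round 1 — N9 at 90 > 70. N9 seizes.
  N9 sheds 90 L/s to N22, N27: 45 each.
    N22: 50+45 = 95 ≤ 130
    N27: 80+45 = 125 > 100
Round 2 — N27 seizes.
  N27 sheds 125 L/s to N13, N19, N2: 41 each (2 lost).
    N13: 80+41 = 121 ≤ 150
    N19: 110+41 = 151 > 130
    N2: 70+41 = 111 ≤ 150
Round 3 — N19 seizes.
  N19 sheds 151 L/s: no online neighbours, lost.
No further seizures.

111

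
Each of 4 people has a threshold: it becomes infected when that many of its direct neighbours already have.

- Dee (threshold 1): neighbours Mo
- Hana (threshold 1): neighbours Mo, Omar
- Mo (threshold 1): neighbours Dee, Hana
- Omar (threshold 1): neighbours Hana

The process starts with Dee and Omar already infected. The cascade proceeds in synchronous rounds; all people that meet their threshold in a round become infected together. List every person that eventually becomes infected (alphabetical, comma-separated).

Dee, Hana, Mo, Omar

Round 1 — Dee, Omar become infected (initial).
Round 2 — checking thresholds:
  Hana: 1 of 2 neighbours ≥ 1, becomes infected.
  Mo: 1 of 2 neighbours ≥ 1, becomes infected.
Round 3 — no new infections; cascade stops.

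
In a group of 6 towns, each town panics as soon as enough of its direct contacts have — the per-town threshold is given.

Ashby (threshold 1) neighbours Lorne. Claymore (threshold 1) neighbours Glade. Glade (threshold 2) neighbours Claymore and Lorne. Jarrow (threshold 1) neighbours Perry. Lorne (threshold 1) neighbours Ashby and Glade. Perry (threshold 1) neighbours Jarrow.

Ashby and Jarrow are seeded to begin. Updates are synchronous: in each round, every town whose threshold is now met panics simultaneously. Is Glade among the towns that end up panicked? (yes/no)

no

Round 1 — Ashby, Jarrow panic (initial).
Round 2 — checking thresholds:
  Lorne: 1 of 2 neighbours ≥ 1, panics.
  Perry: 1 of 1 neighbours ≥ 1, panics.
Round 3 — no new panics; cascade stops.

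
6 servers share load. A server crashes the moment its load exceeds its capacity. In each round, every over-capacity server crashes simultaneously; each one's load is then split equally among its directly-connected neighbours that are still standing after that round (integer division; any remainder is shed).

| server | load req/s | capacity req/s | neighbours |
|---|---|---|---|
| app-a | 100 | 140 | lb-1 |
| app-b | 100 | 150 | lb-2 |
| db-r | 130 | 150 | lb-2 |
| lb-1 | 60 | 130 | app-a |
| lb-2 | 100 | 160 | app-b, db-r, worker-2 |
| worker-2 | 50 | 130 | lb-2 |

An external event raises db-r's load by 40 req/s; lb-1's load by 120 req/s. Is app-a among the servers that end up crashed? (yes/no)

yes

Round 1 — db-r at 170 > 150; lb-1 at 180 > 130. db-r, lb-1 crash.
  db-r sheds 170 req/s to lb-2: 170 each.
    lb-2: 100+170 = 270 > 160
  lb-1 sheds 180 req/s to app-a: 180 each.
    app-a: 100+180 = 280 > 140
Round 2 — app-a, lb-2 crash.
  app-a sheds 280 req/s: no online neighbours, lost.
  lb-2 sheds 270 req/s to app-b, worker-2: 135 each.
    app-b: 100+135 = 235 > 150
    worker-2: 50+135 = 185 > 130
Round 3 — app-b, worker-2 crash.
  app-b sheds 235 req/s: no online neighbours, lost.
  worker-2 sheds 185 req/s: no online neighbours, lost.
No further crashes.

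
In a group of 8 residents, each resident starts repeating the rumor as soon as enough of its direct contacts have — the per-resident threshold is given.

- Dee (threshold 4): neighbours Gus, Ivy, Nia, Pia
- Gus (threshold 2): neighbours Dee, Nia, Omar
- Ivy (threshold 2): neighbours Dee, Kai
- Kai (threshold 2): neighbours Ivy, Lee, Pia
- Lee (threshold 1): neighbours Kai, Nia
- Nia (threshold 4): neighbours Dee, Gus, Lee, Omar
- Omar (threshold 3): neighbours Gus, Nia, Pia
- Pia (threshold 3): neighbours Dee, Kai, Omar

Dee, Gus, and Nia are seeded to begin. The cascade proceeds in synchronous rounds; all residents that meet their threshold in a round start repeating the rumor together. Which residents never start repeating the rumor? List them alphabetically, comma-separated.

Round 1 — Dee, Gus, Nia start repeating the rumor (initial).
Round 2 — checking thresholds:
  Ivy: 1 of 2 neighbours < 2, holds.
  Lee: 1 of 2 neighbours ≥ 1, starts repeating the rumor.
  Omar: 2 of 3 neighbours < 3, holds.
  Pia: 1 of 3 neighbours < 3, holds.
Round 3 — no new spreads; cascade stops.

Ivy, Kai, Omar, Pia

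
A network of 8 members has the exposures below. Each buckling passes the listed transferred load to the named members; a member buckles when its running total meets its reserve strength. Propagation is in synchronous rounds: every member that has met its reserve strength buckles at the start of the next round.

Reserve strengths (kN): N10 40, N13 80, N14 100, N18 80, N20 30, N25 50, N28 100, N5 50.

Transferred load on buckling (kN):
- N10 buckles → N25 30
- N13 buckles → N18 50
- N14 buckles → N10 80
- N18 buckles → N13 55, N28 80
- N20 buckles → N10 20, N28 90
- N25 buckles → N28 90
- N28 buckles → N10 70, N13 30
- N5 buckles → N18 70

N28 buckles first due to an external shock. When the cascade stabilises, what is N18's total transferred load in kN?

Round 1 — N28 buckles (initial).
  N10: +70 → 70 ≥ 40
  N13: +30 → 30 < 80
Round 2 — N10 buckles.
  N25: +30 → 30 < 50
No further bucklings.

0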